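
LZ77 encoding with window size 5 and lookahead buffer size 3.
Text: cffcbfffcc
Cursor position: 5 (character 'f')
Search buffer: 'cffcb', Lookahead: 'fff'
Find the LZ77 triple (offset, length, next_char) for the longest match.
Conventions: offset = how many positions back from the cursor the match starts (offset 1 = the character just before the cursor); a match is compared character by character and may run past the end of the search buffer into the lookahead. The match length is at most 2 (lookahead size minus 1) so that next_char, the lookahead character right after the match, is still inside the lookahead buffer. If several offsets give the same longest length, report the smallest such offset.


Try each offset into the search buffer:
  offset=1 (pos 4, char 'b'): match length 0
  offset=2 (pos 3, char 'c'): match length 0
  offset=3 (pos 2, char 'f'): match length 1
  offset=4 (pos 1, char 'f'): match length 2
  offset=5 (pos 0, char 'c'): match length 0
Longest match has length 2 at offset 4.
next_char = character at position 5 + 2 = 7 -> 'f'

Best match: offset=4, length=2 (matching 'ff' starting at position 1)
LZ77 triple: (4, 2, 'f')


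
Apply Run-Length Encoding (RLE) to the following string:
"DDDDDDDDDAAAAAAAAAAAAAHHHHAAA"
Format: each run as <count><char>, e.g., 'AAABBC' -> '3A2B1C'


Scanning runs left to right:
  i=0: run of 'D' x 9 -> '9D'
  i=9: run of 'A' x 13 -> '13A'
  i=22: run of 'H' x 4 -> '4H'
  i=26: run of 'A' x 3 -> '3A'

RLE = 9D13A4H3A


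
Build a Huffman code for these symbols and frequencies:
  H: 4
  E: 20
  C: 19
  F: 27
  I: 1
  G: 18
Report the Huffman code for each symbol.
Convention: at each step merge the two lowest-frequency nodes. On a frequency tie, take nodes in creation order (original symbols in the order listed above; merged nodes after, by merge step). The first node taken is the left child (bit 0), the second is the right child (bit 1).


Huffman tree construction:
Step 1: Merge I(1) + H(4) = 5
Step 2: Merge (I+H)(5) + G(18) = 23
Step 3: Merge C(19) + E(20) = 39
Step 4: Merge ((I+H)+G)(23) + F(27) = 50
Step 5: Merge (C+E)(39) + (((I+H)+G)+F)(50) = 89
Read each symbol's code off the tree from the root (left child = 0, right child = 1).

Codes:
  H: 1001 (length 4)
  E: 01 (length 2)
  C: 00 (length 2)
  F: 11 (length 2)
  I: 1000 (length 4)
  G: 101 (length 3)
Average code length: 206/89 = 2.3146 bits/symbol


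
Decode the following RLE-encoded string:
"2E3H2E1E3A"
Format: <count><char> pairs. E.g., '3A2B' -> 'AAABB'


Expanding each <count><char> pair:
  2E -> 'EE'
  3H -> 'HHH'
  2E -> 'EE'
  1E -> 'E'
  3A -> 'AAA'

Decoded = EEHHHEEEAAA


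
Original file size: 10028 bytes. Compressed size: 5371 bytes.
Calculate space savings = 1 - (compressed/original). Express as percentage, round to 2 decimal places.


ratio = compressed/original = 5371/10028 = 0.5356
savings = 1 - ratio = 1 - 0.5356 = 0.4644
as a percentage: 0.4644 * 100 = 46.44%

Space savings = 1 - 5371/10028 = 46.44%


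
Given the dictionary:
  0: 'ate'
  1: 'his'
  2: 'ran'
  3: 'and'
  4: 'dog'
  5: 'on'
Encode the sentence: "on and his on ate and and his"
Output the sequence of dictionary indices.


Look up each word in the dictionary:
  'on' -> 5
  'and' -> 3
  'his' -> 1
  'on' -> 5
  'ate' -> 0
  'and' -> 3
  'and' -> 3
  'his' -> 1

Encoded: [5, 3, 1, 5, 0, 3, 3, 1]


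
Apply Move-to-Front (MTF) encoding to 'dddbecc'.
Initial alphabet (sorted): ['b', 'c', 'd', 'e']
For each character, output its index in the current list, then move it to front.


MTF encoding:
'd': index 2 in ['b', 'c', 'd', 'e'] -> ['d', 'b', 'c', 'e']
'd': index 0 in ['d', 'b', 'c', 'e'] -> ['d', 'b', 'c', 'e']
'd': index 0 in ['d', 'b', 'c', 'e'] -> ['d', 'b', 'c', 'e']
'b': index 1 in ['d', 'b', 'c', 'e'] -> ['b', 'd', 'c', 'e']
'e': index 3 in ['b', 'd', 'c', 'e'] -> ['e', 'b', 'd', 'c']
'c': index 3 in ['e', 'b', 'd', 'c'] -> ['c', 'e', 'b', 'd']
'c': index 0 in ['c', 'e', 'b', 'd'] -> ['c', 'e', 'b', 'd']


Output: [2, 0, 0, 1, 3, 3, 0]


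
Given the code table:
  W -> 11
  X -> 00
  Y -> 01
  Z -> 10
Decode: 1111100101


Decoding:
11 -> W
11 -> W
10 -> Z
01 -> Y
01 -> Y


Result: WWZYY


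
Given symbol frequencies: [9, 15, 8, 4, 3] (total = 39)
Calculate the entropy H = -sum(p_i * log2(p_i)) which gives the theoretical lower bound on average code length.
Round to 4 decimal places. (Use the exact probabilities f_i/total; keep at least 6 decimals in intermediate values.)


Per-symbol terms -p_i * log2(p_i) with p_i = f_i/39:
  p = 9/39 = 0.230769: log2(p) = -2.115477, -p*log2(p) = 0.488187
  p = 15/39 = 0.384615: log2(p) = -1.378512, -p*log2(p) = 0.530197
  p = 8/39 = 0.205128: log2(p) = -2.285402, -p*log2(p) = 0.468800
  p = 4/39 = 0.102564: log2(p) = -3.285402, -p*log2(p) = 0.336964
  p = 3/39 = 0.076923: log2(p) = -3.700440, -p*log2(p) = 0.284649
H = 0.488187 + 0.530197 + 0.468800 + 0.336964 + 0.284649 = 2.108797

H = 2.1088 bits/symbol


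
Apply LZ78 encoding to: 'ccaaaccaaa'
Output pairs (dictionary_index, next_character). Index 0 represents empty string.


LZ78 encoding steps:
Dictionary: {0: ''}
Step 1: w='' (idx 0), next='c' -> output (0, 'c'), add 'c' as idx 1
Step 2: w='c' (idx 1), next='a' -> output (1, 'a'), add 'ca' as idx 2
Step 3: w='' (idx 0), next='a' -> output (0, 'a'), add 'a' as idx 3
Step 4: w='a' (idx 3), next='c' -> output (3, 'c'), add 'ac' as idx 4
Step 5: w='ca' (idx 2), next='a' -> output (2, 'a'), add 'caa' as idx 5
Step 6: w='a' (idx 3), end of input -> output (3, '')


Encoded: [(0, 'c'), (1, 'a'), (0, 'a'), (3, 'c'), (2, 'a'), (3, '')]


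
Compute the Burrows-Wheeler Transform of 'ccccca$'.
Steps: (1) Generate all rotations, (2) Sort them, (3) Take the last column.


Rotations (sorted):
  0: $ccccca -> last char: a
  1: a$ccccc -> last char: c
  2: ca$cccc -> last char: c
  3: cca$ccc -> last char: c
  4: ccca$cc -> last char: c
  5: cccca$c -> last char: c
  6: ccccca$ -> last char: $


BWT = accccc$


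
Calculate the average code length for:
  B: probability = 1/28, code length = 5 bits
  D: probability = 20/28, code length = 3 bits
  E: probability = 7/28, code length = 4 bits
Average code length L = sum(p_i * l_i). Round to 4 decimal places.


Weighted contributions p_i * l_i:
  B: (1/28) * 5 = 5/28
  D: (20/28) * 3 = 60/28
  E: (7/28) * 4 = 28/28
Sum = (5 + 60 + 28)/28 = 93/28

L = 93/28 = 3.3214 bits/symbol


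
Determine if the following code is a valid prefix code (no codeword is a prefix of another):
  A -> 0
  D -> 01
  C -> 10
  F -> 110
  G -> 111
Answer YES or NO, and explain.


Checking each pair (does one codeword prefix another?):
  A='0' vs D='01': prefix -- VIOLATION

NO -- this is NOT a valid prefix code. A (0) is a prefix of D (01).


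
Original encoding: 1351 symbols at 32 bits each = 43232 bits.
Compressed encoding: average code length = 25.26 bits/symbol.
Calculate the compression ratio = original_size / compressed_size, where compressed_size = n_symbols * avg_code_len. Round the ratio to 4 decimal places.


original_size = n_symbols * orig_bits = 1351 * 32 = 43232 bits
compressed_size = n_symbols * avg_code_len = 1351 * 25.26 = 34126.26 bits
ratio = original_size / compressed_size = 43232 / 34126.26 = 1.2668

Compression ratio = 1.2668


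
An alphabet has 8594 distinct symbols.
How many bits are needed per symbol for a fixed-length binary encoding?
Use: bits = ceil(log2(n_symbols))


log2(8594) = 13.0691
Bracket: 2^13 = 8192 < 8594 <= 2^14 = 16384
So ceil(log2(8594)) = 14

bits = ceil(log2(8594)) = ceil(13.0691) = 14 bits


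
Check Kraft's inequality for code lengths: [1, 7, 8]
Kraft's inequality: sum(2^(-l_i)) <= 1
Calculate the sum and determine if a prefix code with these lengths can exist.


Sum = 2^(-1) + 2^(-7) + 2^(-8)
    = 0.5 + 0.0078125 + 0.00390625
    = 131/256 = 0.51171875
Since 0.51171875 <= 1, Kraft's inequality IS satisfied.
A prefix code with these lengths CAN exist.

Kraft sum = 0.51171875. Satisfied.


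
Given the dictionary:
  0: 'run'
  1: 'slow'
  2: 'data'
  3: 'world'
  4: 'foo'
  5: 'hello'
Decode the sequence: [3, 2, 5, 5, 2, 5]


Look up each index in the dictionary:
  3 -> 'world'
  2 -> 'data'
  5 -> 'hello'
  5 -> 'hello'
  2 -> 'data'
  5 -> 'hello'

Decoded: "world data hello hello data hello"


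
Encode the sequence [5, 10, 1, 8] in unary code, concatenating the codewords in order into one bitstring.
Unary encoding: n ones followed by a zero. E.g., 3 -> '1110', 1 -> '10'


Encode each number as n ones followed by a terminating 0:
  5 -> 111110 (6 bits)
  10 -> 11111111110 (11 bits)
  1 -> 10 (2 bits)
  8 -> 111111110 (9 bits)
Total length = 6 + 11 + 2 + 9 = 28 bits.

Unary([5, 10, 1, 8]) = 1111101111111111010111111110 (28 bits)


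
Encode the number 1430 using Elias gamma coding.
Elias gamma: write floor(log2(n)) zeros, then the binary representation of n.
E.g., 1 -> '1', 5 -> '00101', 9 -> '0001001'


num_bits = floor(log2(1430)) + 1 = 11
leading_zeros = num_bits - 1 = 10
binary(1430) = 10110010110

Elias gamma(1430) = '0000000000' + '10110010110' = 000000000010110010110 (21 bits)


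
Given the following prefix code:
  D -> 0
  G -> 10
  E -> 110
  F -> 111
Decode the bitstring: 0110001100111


Decoding step by step:
Bits 0 -> D
Bits 110 -> E
Bits 0 -> D
Bits 0 -> D
Bits 110 -> E
Bits 0 -> D
Bits 111 -> F


Decoded message: DEDDEDF


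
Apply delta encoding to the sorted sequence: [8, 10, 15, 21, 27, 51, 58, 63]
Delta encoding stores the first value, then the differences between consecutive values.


First value: 8
Deltas:
  10 - 8 = 2
  15 - 10 = 5
  21 - 15 = 6
  27 - 21 = 6
  51 - 27 = 24
  58 - 51 = 7
  63 - 58 = 5


Delta encoded: [8, 2, 5, 6, 6, 24, 7, 5]


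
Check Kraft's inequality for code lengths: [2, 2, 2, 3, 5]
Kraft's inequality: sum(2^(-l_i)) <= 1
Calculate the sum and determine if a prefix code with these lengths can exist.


Sum = 2^(-2) + 2^(-2) + 2^(-2) + 2^(-3) + 2^(-5)
    = 0.25 + 0.25 + 0.25 + 0.125 + 0.03125
    = 29/32 = 0.90625
Since 0.90625 <= 1, Kraft's inequality IS satisfied.
A prefix code with these lengths CAN exist.

Kraft sum = 0.90625. Satisfied.


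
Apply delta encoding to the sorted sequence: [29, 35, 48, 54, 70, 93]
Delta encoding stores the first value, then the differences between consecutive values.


First value: 29
Deltas:
  35 - 29 = 6
  48 - 35 = 13
  54 - 48 = 6
  70 - 54 = 16
  93 - 70 = 23


Delta encoded: [29, 6, 13, 6, 16, 23]


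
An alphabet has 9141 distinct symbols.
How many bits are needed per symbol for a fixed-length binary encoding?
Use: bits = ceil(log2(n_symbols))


log2(9141) = 13.1581
Bracket: 2^13 = 8192 < 9141 <= 2^14 = 16384
So ceil(log2(9141)) = 14

bits = ceil(log2(9141)) = ceil(13.1581) = 14 bits


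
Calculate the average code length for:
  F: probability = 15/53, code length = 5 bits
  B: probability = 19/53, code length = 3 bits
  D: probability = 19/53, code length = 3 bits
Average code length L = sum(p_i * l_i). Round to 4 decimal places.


Weighted contributions p_i * l_i:
  F: (15/53) * 5 = 75/53
  B: (19/53) * 3 = 57/53
  D: (19/53) * 3 = 57/53
Sum = (75 + 57 + 57)/53 = 189/53

L = 189/53 = 3.5660 bits/symbol


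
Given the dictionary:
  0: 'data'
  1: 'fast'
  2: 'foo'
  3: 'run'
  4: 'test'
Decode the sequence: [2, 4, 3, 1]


Look up each index in the dictionary:
  2 -> 'foo'
  4 -> 'test'
  3 -> 'run'
  1 -> 'fast'

Decoded: "foo test run fast"


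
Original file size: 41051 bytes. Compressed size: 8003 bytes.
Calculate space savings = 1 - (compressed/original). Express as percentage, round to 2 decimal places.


ratio = compressed/original = 8003/41051 = 0.194953
savings = 1 - ratio = 1 - 0.194953 = 0.805047
as a percentage: 0.805047 * 100 = 80.5%

Space savings = 1 - 8003/41051 = 80.5%


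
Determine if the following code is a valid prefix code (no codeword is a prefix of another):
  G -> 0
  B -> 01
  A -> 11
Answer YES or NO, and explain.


Checking each pair (does one codeword prefix another?):
  G='0' vs B='01': prefix -- VIOLATION

NO -- this is NOT a valid prefix code. G (0) is a prefix of B (01).


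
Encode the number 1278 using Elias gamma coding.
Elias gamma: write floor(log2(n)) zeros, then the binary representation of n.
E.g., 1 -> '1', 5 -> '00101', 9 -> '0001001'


num_bits = floor(log2(1278)) + 1 = 11
leading_zeros = num_bits - 1 = 10
binary(1278) = 10011111110

Elias gamma(1278) = '0000000000' + '10011111110' = 000000000010011111110 (21 bits)


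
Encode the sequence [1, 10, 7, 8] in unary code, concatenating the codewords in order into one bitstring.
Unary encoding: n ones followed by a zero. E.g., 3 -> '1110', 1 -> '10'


Encode each number as n ones followed by a terminating 0:
  1 -> 10 (2 bits)
  10 -> 11111111110 (11 bits)
  7 -> 11111110 (8 bits)
  8 -> 111111110 (9 bits)
Total length = 2 + 11 + 8 + 9 = 30 bits.

Unary([1, 10, 7, 8]) = 101111111111011111110111111110 (30 bits)


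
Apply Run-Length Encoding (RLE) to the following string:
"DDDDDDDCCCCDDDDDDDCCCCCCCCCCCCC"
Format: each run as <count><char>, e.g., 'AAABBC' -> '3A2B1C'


Scanning runs left to right:
  i=0: run of 'D' x 7 -> '7D'
  i=7: run of 'C' x 4 -> '4C'
  i=11: run of 'D' x 7 -> '7D'
  i=18: run of 'C' x 13 -> '13C'

RLE = 7D4C7D13C


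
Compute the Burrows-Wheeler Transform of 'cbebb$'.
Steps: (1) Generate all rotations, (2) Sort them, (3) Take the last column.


Rotations (sorted):
  0: $cbebb -> last char: b
  1: b$cbeb -> last char: b
  2: bb$cbe -> last char: e
  3: bebb$c -> last char: c
  4: cbebb$ -> last char: $
  5: ebb$cb -> last char: b


BWT = bbec$b


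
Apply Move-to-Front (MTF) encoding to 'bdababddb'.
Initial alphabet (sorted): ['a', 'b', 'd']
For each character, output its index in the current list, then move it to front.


MTF encoding:
'b': index 1 in ['a', 'b', 'd'] -> ['b', 'a', 'd']
'd': index 2 in ['b', 'a', 'd'] -> ['d', 'b', 'a']
'a': index 2 in ['d', 'b', 'a'] -> ['a', 'd', 'b']
'b': index 2 in ['a', 'd', 'b'] -> ['b', 'a', 'd']
'a': index 1 in ['b', 'a', 'd'] -> ['a', 'b', 'd']
'b': index 1 in ['a', 'b', 'd'] -> ['b', 'a', 'd']
'd': index 2 in ['b', 'a', 'd'] -> ['d', 'b', 'a']
'd': index 0 in ['d', 'b', 'a'] -> ['d', 'b', 'a']
'b': index 1 in ['d', 'b', 'a'] -> ['b', 'd', 'a']


Output: [1, 2, 2, 2, 1, 1, 2, 0, 1]


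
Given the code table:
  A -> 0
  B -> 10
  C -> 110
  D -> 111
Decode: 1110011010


Decoding:
111 -> D
0 -> A
0 -> A
110 -> C
10 -> B


Result: DAACB


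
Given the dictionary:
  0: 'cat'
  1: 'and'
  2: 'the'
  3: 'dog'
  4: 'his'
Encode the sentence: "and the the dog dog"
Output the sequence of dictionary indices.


Look up each word in the dictionary:
  'and' -> 1
  'the' -> 2
  'the' -> 2
  'dog' -> 3
  'dog' -> 3

Encoded: [1, 2, 2, 3, 3]


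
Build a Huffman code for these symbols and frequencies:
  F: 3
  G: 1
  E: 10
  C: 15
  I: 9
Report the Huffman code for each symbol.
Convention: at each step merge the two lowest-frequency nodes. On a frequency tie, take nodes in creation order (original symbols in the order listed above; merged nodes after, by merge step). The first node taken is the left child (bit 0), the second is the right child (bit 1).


Huffman tree construction:
Step 1: Merge G(1) + F(3) = 4
Step 2: Merge (G+F)(4) + I(9) = 13
Step 3: Merge E(10) + ((G+F)+I)(13) = 23
Step 4: Merge C(15) + (E+((G+F)+I))(23) = 38
Read each symbol's code off the tree from the root (left child = 0, right child = 1).

Codes:
  F: 1101 (length 4)
  G: 1100 (length 4)
  E: 10 (length 2)
  C: 0 (length 1)
  I: 111 (length 3)
Average code length: 78/38 = 2.0526 bits/symbol


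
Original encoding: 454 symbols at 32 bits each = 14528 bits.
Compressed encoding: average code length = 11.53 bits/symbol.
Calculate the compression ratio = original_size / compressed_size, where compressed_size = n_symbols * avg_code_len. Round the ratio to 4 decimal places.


original_size = n_symbols * orig_bits = 454 * 32 = 14528 bits
compressed_size = n_symbols * avg_code_len = 454 * 11.53 = 5234.62 bits
ratio = original_size / compressed_size = 14528 / 5234.62 = 2.7754

Compression ratio = 2.7754


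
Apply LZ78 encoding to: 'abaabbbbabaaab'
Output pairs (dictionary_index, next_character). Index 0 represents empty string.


LZ78 encoding steps:
Dictionary: {0: ''}
Step 1: w='' (idx 0), next='a' -> output (0, 'a'), add 'a' as idx 1
Step 2: w='' (idx 0), next='b' -> output (0, 'b'), add 'b' as idx 2
Step 3: w='a' (idx 1), next='a' -> output (1, 'a'), add 'aa' as idx 3
Step 4: w='b' (idx 2), next='b' -> output (2, 'b'), add 'bb' as idx 4
Step 5: w='bb' (idx 4), next='a' -> output (4, 'a'), add 'bba' as idx 5
Step 6: w='b' (idx 2), next='a' -> output (2, 'a'), add 'ba' as idx 6
Step 7: w='aa' (idx 3), next='b' -> output (3, 'b'), add 'aab' as idx 7


Encoded: [(0, 'a'), (0, 'b'), (1, 'a'), (2, 'b'), (4, 'a'), (2, 'a'), (3, 'b')]


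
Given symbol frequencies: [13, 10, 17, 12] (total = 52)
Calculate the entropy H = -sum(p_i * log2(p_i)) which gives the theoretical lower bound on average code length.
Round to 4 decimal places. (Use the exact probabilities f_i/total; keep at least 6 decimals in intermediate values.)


Per-symbol terms -p_i * log2(p_i) with p_i = f_i/52:
  p = 13/52 = 0.250000: log2(p) = -2.000000, -p*log2(p) = 0.500000
  p = 10/52 = 0.192308: log2(p) = -2.378512, -p*log2(p) = 0.457406
  p = 17/52 = 0.326923: log2(p) = -1.612977, -p*log2(p) = 0.527319
  p = 12/52 = 0.230769: log2(p) = -2.115477, -p*log2(p) = 0.488187
H = 0.500000 + 0.457406 + 0.527319 + 0.488187 = 1.972912

H = 1.9729 bits/symbol


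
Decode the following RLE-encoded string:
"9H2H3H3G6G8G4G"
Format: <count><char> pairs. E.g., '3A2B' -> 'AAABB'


Expanding each <count><char> pair:
  9H -> 'HHHHHHHHH'
  2H -> 'HH'
  3H -> 'HHH'
  3G -> 'GGG'
  6G -> 'GGGGGG'
  8G -> 'GGGGGGGG'
  4G -> 'GGGG'

Decoded = HHHHHHHHHHHHHHGGGGGGGGGGGGGGGGGGGGG


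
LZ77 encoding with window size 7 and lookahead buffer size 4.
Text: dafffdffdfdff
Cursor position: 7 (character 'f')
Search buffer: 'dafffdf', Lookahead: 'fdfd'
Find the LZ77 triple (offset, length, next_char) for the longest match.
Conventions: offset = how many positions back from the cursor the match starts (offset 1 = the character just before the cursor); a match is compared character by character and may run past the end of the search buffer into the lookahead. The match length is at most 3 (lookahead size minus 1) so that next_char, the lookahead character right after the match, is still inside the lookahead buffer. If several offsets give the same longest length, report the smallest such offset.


Try each offset into the search buffer:
  offset=1 (pos 6, char 'f'): match length 1
  offset=2 (pos 5, char 'd'): match length 0
  offset=3 (pos 4, char 'f'): match length 3
  offset=4 (pos 3, char 'f'): match length 1
  offset=5 (pos 2, char 'f'): match length 1
  offset=6 (pos 1, char 'a'): match length 0
  offset=7 (pos 0, char 'd'): match length 0
Longest match has length 3 at offset 3.
next_char = character at position 7 + 3 = 10 -> 'd'

Best match: offset=3, length=3 (matching 'fdf' starting at position 4)
LZ77 triple: (3, 3, 'd')


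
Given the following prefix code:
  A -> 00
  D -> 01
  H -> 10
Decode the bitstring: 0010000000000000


Decoding step by step:
Bits 00 -> A
Bits 10 -> H
Bits 00 -> A
Bits 00 -> A
Bits 00 -> A
Bits 00 -> A
Bits 00 -> A
Bits 00 -> A


Decoded message: AHAAAAAA


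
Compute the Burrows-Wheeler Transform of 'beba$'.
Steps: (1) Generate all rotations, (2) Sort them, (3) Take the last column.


Rotations (sorted):
  0: $beba -> last char: a
  1: a$beb -> last char: b
  2: ba$be -> last char: e
  3: beba$ -> last char: $
  4: eba$b -> last char: b


BWT = abe$b


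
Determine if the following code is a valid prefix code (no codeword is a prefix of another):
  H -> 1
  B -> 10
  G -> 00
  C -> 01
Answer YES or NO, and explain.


Checking each pair (does one codeword prefix another?):
  H='1' vs B='10': prefix -- VIOLATION

NO -- this is NOT a valid prefix code. H (1) is a prefix of B (10).


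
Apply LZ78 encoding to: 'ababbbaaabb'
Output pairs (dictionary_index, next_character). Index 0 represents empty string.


LZ78 encoding steps:
Dictionary: {0: ''}
Step 1: w='' (idx 0), next='a' -> output (0, 'a'), add 'a' as idx 1
Step 2: w='' (idx 0), next='b' -> output (0, 'b'), add 'b' as idx 2
Step 3: w='a' (idx 1), next='b' -> output (1, 'b'), add 'ab' as idx 3
Step 4: w='b' (idx 2), next='b' -> output (2, 'b'), add 'bb' as idx 4
Step 5: w='a' (idx 1), next='a' -> output (1, 'a'), add 'aa' as idx 5
Step 6: w='ab' (idx 3), next='b' -> output (3, 'b'), add 'abb' as idx 6


Encoded: [(0, 'a'), (0, 'b'), (1, 'b'), (2, 'b'), (1, 'a'), (3, 'b')]


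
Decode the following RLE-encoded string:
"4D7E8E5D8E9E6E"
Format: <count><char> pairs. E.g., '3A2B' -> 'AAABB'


Expanding each <count><char> pair:
  4D -> 'DDDD'
  7E -> 'EEEEEEE'
  8E -> 'EEEEEEEE'
  5D -> 'DDDDD'
  8E -> 'EEEEEEEE'
  9E -> 'EEEEEEEEE'
  6E -> 'EEEEEE'

Decoded = DDDDEEEEEEEEEEEEEEEDDDDDEEEEEEEEEEEEEEEEEEEEEEE


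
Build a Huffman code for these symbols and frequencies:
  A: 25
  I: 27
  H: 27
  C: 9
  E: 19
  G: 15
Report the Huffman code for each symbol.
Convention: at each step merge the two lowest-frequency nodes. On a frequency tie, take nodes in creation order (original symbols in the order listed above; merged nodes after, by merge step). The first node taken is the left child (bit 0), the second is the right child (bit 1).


Huffman tree construction:
Step 1: Merge C(9) + G(15) = 24
Step 2: Merge E(19) + (C+G)(24) = 43
Step 3: Merge A(25) + I(27) = 52
Step 4: Merge H(27) + (E+(C+G))(43) = 70
Step 5: Merge (A+I)(52) + (H+(E+(C+G)))(70) = 122
Read each symbol's code off the tree from the root (left child = 0, right child = 1).

Codes:
  A: 00 (length 2)
  I: 01 (length 2)
  H: 10 (length 2)
  C: 1110 (length 4)
  E: 110 (length 3)
  G: 1111 (length 4)
Average code length: 311/122 = 2.5492 bits/symbol


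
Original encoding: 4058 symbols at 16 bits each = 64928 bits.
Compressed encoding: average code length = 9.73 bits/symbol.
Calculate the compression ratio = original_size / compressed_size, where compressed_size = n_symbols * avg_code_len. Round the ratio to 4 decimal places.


original_size = n_symbols * orig_bits = 4058 * 16 = 64928 bits
compressed_size = n_symbols * avg_code_len = 4058 * 9.73 = 39484.34 bits
ratio = original_size / compressed_size = 64928 / 39484.34 = 1.6444

Compression ratio = 1.6444


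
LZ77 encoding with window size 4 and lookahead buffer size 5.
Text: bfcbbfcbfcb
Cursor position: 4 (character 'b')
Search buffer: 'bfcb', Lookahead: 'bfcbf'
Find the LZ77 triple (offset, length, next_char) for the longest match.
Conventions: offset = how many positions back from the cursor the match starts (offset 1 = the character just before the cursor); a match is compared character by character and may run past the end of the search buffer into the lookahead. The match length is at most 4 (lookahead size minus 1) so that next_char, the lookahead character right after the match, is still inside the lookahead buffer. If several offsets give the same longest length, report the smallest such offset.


Try each offset into the search buffer:
  offset=1 (pos 3, char 'b'): match length 1
  offset=2 (pos 2, char 'c'): match length 0
  offset=3 (pos 1, char 'f'): match length 0
  offset=4 (pos 0, char 'b'): match length 4
Longest match has length 4 at offset 4.
next_char = character at position 4 + 4 = 8 -> 'f'

Best match: offset=4, length=4 (matching 'bfcb' starting at position 0)
LZ77 triple: (4, 4, 'f')


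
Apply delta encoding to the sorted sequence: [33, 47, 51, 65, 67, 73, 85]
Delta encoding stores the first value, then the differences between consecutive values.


First value: 33
Deltas:
  47 - 33 = 14
  51 - 47 = 4
  65 - 51 = 14
  67 - 65 = 2
  73 - 67 = 6
  85 - 73 = 12


Delta encoded: [33, 14, 4, 14, 2, 6, 12]


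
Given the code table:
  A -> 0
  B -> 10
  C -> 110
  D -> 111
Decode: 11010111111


Decoding:
110 -> C
10 -> B
111 -> D
111 -> D


Result: CBDD


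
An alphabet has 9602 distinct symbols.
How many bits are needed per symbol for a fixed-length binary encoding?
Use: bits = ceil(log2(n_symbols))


log2(9602) = 13.2291
Bracket: 2^13 = 8192 < 9602 <= 2^14 = 16384
So ceil(log2(9602)) = 14

bits = ceil(log2(9602)) = ceil(13.2291) = 14 bits


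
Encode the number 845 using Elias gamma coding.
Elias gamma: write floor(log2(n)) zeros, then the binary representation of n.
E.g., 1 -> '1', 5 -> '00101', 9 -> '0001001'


num_bits = floor(log2(845)) + 1 = 10
leading_zeros = num_bits - 1 = 9
binary(845) = 1101001101

Elias gamma(845) = '000000000' + '1101001101' = 0000000001101001101 (19 bits)


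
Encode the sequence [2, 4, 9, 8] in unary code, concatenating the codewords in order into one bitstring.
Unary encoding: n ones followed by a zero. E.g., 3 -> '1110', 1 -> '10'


Encode each number as n ones followed by a terminating 0:
  2 -> 110 (3 bits)
  4 -> 11110 (5 bits)
  9 -> 1111111110 (10 bits)
  8 -> 111111110 (9 bits)
Total length = 3 + 5 + 10 + 9 = 27 bits.

Unary([2, 4, 9, 8]) = 110111101111111110111111110 (27 bits)


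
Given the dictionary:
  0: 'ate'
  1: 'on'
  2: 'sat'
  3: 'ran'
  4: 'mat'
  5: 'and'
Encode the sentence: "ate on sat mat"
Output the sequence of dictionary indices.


Look up each word in the dictionary:
  'ate' -> 0
  'on' -> 1
  'sat' -> 2
  'mat' -> 4

Encoded: [0, 1, 2, 4]


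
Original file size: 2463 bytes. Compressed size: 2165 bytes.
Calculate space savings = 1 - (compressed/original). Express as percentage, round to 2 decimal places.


ratio = compressed/original = 2165/2463 = 0.879009
savings = 1 - ratio = 1 - 0.879009 = 0.120991
as a percentage: 0.120991 * 100 = 12.1%

Space savings = 1 - 2165/2463 = 12.1%


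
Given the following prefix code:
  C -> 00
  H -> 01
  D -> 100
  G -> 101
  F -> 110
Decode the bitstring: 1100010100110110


Decoding step by step:
Bits 110 -> F
Bits 00 -> C
Bits 101 -> G
Bits 00 -> C
Bits 110 -> F
Bits 110 -> F


Decoded message: FCGCFF


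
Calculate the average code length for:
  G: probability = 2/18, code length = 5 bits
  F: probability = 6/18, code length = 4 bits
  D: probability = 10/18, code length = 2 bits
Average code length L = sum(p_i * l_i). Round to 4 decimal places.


Weighted contributions p_i * l_i:
  G: (2/18) * 5 = 10/18
  F: (6/18) * 4 = 24/18
  D: (10/18) * 2 = 20/18
Sum = (10 + 24 + 20)/18 = 54/18

L = 54/18 = 3.0000 bits/symbol


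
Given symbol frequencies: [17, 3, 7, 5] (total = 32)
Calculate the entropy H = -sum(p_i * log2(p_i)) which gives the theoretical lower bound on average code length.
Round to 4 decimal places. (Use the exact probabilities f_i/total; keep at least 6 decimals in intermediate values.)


Per-symbol terms -p_i * log2(p_i) with p_i = f_i/32:
  p = 17/32 = 0.531250: log2(p) = -0.912537, -p*log2(p) = 0.484785
  p = 3/32 = 0.093750: log2(p) = -3.415037, -p*log2(p) = 0.320160
  p = 7/32 = 0.218750: log2(p) = -2.192645, -p*log2(p) = 0.479641
  p = 5/32 = 0.156250: log2(p) = -2.678072, -p*log2(p) = 0.418449
H = 0.484785 + 0.320160 + 0.479641 + 0.418449 = 1.703035

H = 1.703 bits/symbol


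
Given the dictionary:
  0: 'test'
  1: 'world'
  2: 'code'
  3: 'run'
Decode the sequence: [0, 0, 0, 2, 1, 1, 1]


Look up each index in the dictionary:
  0 -> 'test'
  0 -> 'test'
  0 -> 'test'
  2 -> 'code'
  1 -> 'world'
  1 -> 'world'
  1 -> 'world'

Decoded: "test test test code world world world"


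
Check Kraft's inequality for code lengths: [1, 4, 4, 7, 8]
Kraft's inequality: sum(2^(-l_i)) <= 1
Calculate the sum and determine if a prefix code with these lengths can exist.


Sum = 2^(-1) + 2^(-4) + 2^(-4) + 2^(-7) + 2^(-8)
    = 0.5 + 0.0625 + 0.0625 + 0.0078125 + 0.00390625
    = 163/256 = 0.63671875
Since 0.63671875 <= 1, Kraft's inequality IS satisfied.
A prefix code with these lengths CAN exist.

Kraft sum = 0.63671875. Satisfied.


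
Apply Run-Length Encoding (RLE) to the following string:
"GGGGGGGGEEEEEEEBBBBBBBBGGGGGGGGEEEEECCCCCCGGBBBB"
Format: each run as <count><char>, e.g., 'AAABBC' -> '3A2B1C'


Scanning runs left to right:
  i=0: run of 'G' x 8 -> '8G'
  i=8: run of 'E' x 7 -> '7E'
  i=15: run of 'B' x 8 -> '8B'
  i=23: run of 'G' x 8 -> '8G'
  i=31: run of 'E' x 5 -> '5E'
  i=36: run of 'C' x 6 -> '6C'
  i=42: run of 'G' x 2 -> '2G'
  i=44: run of 'B' x 4 -> '4B'

RLE = 8G7E8B8G5E6C2G4B


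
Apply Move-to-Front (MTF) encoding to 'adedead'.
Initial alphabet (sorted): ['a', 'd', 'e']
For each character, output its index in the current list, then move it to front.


MTF encoding:
'a': index 0 in ['a', 'd', 'e'] -> ['a', 'd', 'e']
'd': index 1 in ['a', 'd', 'e'] -> ['d', 'a', 'e']
'e': index 2 in ['d', 'a', 'e'] -> ['e', 'd', 'a']
'd': index 1 in ['e', 'd', 'a'] -> ['d', 'e', 'a']
'e': index 1 in ['d', 'e', 'a'] -> ['e', 'd', 'a']
'a': index 2 in ['e', 'd', 'a'] -> ['a', 'e', 'd']
'd': index 2 in ['a', 'e', 'd'] -> ['d', 'a', 'e']


Output: [0, 1, 2, 1, 1, 2, 2]


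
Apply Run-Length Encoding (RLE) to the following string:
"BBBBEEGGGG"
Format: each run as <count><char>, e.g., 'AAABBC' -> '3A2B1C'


Scanning runs left to right:
  i=0: run of 'B' x 4 -> '4B'
  i=4: run of 'E' x 2 -> '2E'
  i=6: run of 'G' x 4 -> '4G'

RLE = 4B2E4G


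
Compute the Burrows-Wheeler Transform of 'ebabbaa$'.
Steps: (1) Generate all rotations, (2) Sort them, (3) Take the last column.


Rotations (sorted):
  0: $ebabbaa -> last char: a
  1: a$ebabba -> last char: a
  2: aa$ebabb -> last char: b
  3: abbaa$eb -> last char: b
  4: baa$ebab -> last char: b
  5: babbaa$e -> last char: e
  6: bbaa$eba -> last char: a
  7: ebabbaa$ -> last char: $


BWT = aabbbea$


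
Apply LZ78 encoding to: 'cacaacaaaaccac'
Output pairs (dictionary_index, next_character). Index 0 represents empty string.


LZ78 encoding steps:
Dictionary: {0: ''}
Step 1: w='' (idx 0), next='c' -> output (0, 'c'), add 'c' as idx 1
Step 2: w='' (idx 0), next='a' -> output (0, 'a'), add 'a' as idx 2
Step 3: w='c' (idx 1), next='a' -> output (1, 'a'), add 'ca' as idx 3
Step 4: w='a' (idx 2), next='c' -> output (2, 'c'), add 'ac' as idx 4
Step 5: w='a' (idx 2), next='a' -> output (2, 'a'), add 'aa' as idx 5
Step 6: w='aa' (idx 5), next='c' -> output (5, 'c'), add 'aac' as idx 6
Step 7: w='ca' (idx 3), next='c' -> output (3, 'c'), add 'cac' as idx 7


Encoded: [(0, 'c'), (0, 'a'), (1, 'a'), (2, 'c'), (2, 'a'), (5, 'c'), (3, 'c')]


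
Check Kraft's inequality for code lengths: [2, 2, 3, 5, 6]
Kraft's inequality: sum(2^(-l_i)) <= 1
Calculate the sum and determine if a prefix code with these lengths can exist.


Sum = 2^(-2) + 2^(-2) + 2^(-3) + 2^(-5) + 2^(-6)
    = 0.25 + 0.25 + 0.125 + 0.03125 + 0.015625
    = 43/64 = 0.671875
Since 0.671875 <= 1, Kraft's inequality IS satisfied.
A prefix code with these lengths CAN exist.

Kraft sum = 0.671875. Satisfied.


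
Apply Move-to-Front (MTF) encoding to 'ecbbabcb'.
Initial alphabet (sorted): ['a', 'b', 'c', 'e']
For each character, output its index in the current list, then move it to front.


MTF encoding:
'e': index 3 in ['a', 'b', 'c', 'e'] -> ['e', 'a', 'b', 'c']
'c': index 3 in ['e', 'a', 'b', 'c'] -> ['c', 'e', 'a', 'b']
'b': index 3 in ['c', 'e', 'a', 'b'] -> ['b', 'c', 'e', 'a']
'b': index 0 in ['b', 'c', 'e', 'a'] -> ['b', 'c', 'e', 'a']
'a': index 3 in ['b', 'c', 'e', 'a'] -> ['a', 'b', 'c', 'e']
'b': index 1 in ['a', 'b', 'c', 'e'] -> ['b', 'a', 'c', 'e']
'c': index 2 in ['b', 'a', 'c', 'e'] -> ['c', 'b', 'a', 'e']
'b': index 1 in ['c', 'b', 'a', 'e'] -> ['b', 'c', 'a', 'e']


Output: [3, 3, 3, 0, 3, 1, 2, 1]


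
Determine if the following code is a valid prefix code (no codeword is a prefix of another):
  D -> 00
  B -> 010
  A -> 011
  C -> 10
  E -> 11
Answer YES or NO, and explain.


Checking each pair (does one codeword prefix another?):
  D='00' vs B='010': no prefix
  D='00' vs A='011': no prefix
  D='00' vs C='10': no prefix
  D='00' vs E='11': no prefix
  B='010' vs D='00': no prefix
  B='010' vs A='011': no prefix
  B='010' vs C='10': no prefix
  B='010' vs E='11': no prefix
  A='011' vs D='00': no prefix
  A='011' vs B='010': no prefix
  A='011' vs C='10': no prefix
  A='011' vs E='11': no prefix
  C='10' vs D='00': no prefix
  C='10' vs B='010': no prefix
  C='10' vs A='011': no prefix
  C='10' vs E='11': no prefix
  E='11' vs D='00': no prefix
  E='11' vs B='010': no prefix
  E='11' vs A='011': no prefix
  E='11' vs C='10': no prefix
No violation found over all pairs.

YES -- this is a valid prefix code. No codeword is a prefix of any other codeword.


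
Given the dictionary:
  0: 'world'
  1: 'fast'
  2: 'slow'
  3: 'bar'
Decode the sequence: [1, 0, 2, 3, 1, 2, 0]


Look up each index in the dictionary:
  1 -> 'fast'
  0 -> 'world'
  2 -> 'slow'
  3 -> 'bar'
  1 -> 'fast'
  2 -> 'slow'
  0 -> 'world'

Decoded: "fast world slow bar fast slow world"


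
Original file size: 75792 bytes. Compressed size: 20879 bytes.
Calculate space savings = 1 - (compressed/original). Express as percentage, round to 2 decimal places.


ratio = compressed/original = 20879/75792 = 0.275478
savings = 1 - ratio = 1 - 0.275478 = 0.724522
as a percentage: 0.724522 * 100 = 72.45%

Space savings = 1 - 20879/75792 = 72.45%


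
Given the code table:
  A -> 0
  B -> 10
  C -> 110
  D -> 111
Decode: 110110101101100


Decoding:
110 -> C
110 -> C
10 -> B
110 -> C
110 -> C
0 -> A


Result: CCBCCA


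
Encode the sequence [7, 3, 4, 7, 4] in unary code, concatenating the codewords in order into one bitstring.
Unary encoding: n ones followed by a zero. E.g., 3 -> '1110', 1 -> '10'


Encode each number as n ones followed by a terminating 0:
  7 -> 11111110 (8 bits)
  3 -> 1110 (4 bits)
  4 -> 11110 (5 bits)
  7 -> 11111110 (8 bits)
  4 -> 11110 (5 bits)
Total length = 8 + 4 + 5 + 8 + 5 = 30 bits.

Unary([7, 3, 4, 7, 4]) = 111111101110111101111111011110 (30 bits)


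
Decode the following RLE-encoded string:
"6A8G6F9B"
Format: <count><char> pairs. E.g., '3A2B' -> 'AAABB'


Expanding each <count><char> pair:
  6A -> 'AAAAAA'
  8G -> 'GGGGGGGG'
  6F -> 'FFFFFF'
  9B -> 'BBBBBBBBB'

Decoded = AAAAAAGGGGGGGGFFFFFFBBBBBBBBB


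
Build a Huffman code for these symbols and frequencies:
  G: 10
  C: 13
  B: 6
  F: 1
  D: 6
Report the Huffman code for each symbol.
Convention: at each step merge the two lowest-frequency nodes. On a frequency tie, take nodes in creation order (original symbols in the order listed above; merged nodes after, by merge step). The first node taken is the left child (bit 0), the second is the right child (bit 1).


Huffman tree construction:
Step 1: Merge F(1) + B(6) = 7
Step 2: Merge D(6) + (F+B)(7) = 13
Step 3: Merge G(10) + C(13) = 23
Step 4: Merge (D+(F+B))(13) + (G+C)(23) = 36
Read each symbol's code off the tree from the root (left child = 0, right child = 1).

Codes:
  G: 10 (length 2)
  C: 11 (length 2)
  B: 011 (length 3)
  F: 010 (length 3)
  D: 00 (length 2)
Average code length: 79/36 = 2.1944 bits/symbol


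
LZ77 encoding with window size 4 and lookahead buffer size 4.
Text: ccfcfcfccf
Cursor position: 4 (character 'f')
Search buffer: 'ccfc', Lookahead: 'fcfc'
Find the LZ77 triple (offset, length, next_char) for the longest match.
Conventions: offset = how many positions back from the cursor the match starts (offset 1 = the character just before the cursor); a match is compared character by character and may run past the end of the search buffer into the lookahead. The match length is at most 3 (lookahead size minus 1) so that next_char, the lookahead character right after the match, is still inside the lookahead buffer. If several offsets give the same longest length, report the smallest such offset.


Try each offset into the search buffer:
  offset=1 (pos 3, char 'c'): match length 0
  offset=2 (pos 2, char 'f'): match length 3
  offset=3 (pos 1, char 'c'): match length 0
  offset=4 (pos 0, char 'c'): match length 0
Longest match has length 3 at offset 2.
next_char = character at position 4 + 3 = 7 -> 'c'

Best match: offset=2, length=3 (matching 'fcf' starting at position 2)
LZ77 triple: (2, 3, 'c')


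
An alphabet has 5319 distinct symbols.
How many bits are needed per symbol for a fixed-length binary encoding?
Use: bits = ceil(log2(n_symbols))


log2(5319) = 12.3769
Bracket: 2^12 = 4096 < 5319 <= 2^13 = 8192
So ceil(log2(5319)) = 13

bits = ceil(log2(5319)) = ceil(12.3769) = 13 bits


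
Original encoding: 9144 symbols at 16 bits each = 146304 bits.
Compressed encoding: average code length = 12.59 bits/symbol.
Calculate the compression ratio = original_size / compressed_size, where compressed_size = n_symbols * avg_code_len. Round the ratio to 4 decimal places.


original_size = n_symbols * orig_bits = 9144 * 16 = 146304 bits
compressed_size = n_symbols * avg_code_len = 9144 * 12.59 = 115122.96 bits
ratio = original_size / compressed_size = 146304 / 115122.96 = 1.2708

Compression ratio = 1.2708


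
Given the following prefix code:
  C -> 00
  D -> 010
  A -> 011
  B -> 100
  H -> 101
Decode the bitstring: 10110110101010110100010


Decoding step by step:
Bits 101 -> H
Bits 101 -> H
Bits 101 -> H
Bits 010 -> D
Bits 101 -> H
Bits 101 -> H
Bits 00 -> C
Bits 010 -> D


Decoded message: HHHDHHCD


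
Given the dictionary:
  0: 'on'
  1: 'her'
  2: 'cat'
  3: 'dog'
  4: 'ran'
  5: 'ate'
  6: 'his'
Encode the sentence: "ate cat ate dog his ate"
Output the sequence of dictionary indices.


Look up each word in the dictionary:
  'ate' -> 5
  'cat' -> 2
  'ate' -> 5
  'dog' -> 3
  'his' -> 6
  'ate' -> 5

Encoded: [5, 2, 5, 3, 6, 5]


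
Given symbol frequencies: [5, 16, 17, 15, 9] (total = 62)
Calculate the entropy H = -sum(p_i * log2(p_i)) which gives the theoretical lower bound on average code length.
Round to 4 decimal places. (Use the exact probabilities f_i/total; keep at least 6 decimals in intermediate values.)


Per-symbol terms -p_i * log2(p_i) with p_i = f_i/62:
  p = 5/62 = 0.080645: log2(p) = -3.632268, -p*log2(p) = 0.292925
  p = 16/62 = 0.258065: log2(p) = -1.954196, -p*log2(p) = 0.504309
  p = 17/62 = 0.274194: log2(p) = -1.866733, -p*log2(p) = 0.511846
  p = 15/62 = 0.241935: log2(p) = -2.047306, -p*log2(p) = 0.495316
  p = 9/62 = 0.145161: log2(p) = -2.784271, -p*log2(p) = 0.404168
H = 0.292925 + 0.504309 + 0.511846 + 0.495316 + 0.404168 = 2.208564

H = 2.2086 bits/symbol


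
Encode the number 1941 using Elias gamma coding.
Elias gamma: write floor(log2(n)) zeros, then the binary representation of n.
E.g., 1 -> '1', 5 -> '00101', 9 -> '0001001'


num_bits = floor(log2(1941)) + 1 = 11
leading_zeros = num_bits - 1 = 10
binary(1941) = 11110010101

Elias gamma(1941) = '0000000000' + '11110010101' = 000000000011110010101 (21 bits)


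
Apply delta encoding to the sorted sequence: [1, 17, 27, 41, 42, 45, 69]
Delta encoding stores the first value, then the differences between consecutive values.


First value: 1
Deltas:
  17 - 1 = 16
  27 - 17 = 10
  41 - 27 = 14
  42 - 41 = 1
  45 - 42 = 3
  69 - 45 = 24


Delta encoded: [1, 16, 10, 14, 1, 3, 24]


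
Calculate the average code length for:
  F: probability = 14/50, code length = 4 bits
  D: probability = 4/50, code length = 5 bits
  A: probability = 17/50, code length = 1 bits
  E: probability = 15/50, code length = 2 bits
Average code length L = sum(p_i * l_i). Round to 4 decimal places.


Weighted contributions p_i * l_i:
  F: (14/50) * 4 = 56/50
  D: (4/50) * 5 = 20/50
  A: (17/50) * 1 = 17/50
  E: (15/50) * 2 = 30/50
Sum = (56 + 20 + 17 + 30)/50 = 123/50

L = 123/50 = 2.4600 bits/symbol


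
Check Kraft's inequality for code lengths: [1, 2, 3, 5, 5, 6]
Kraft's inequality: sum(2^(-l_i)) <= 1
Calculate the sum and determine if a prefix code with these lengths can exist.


Sum = 2^(-1) + 2^(-2) + 2^(-3) + 2^(-5) + 2^(-5) + 2^(-6)
    = 0.5 + 0.25 + 0.125 + 0.03125 + 0.03125 + 0.015625
    = 61/64 = 0.953125
Since 0.953125 <= 1, Kraft's inequality IS satisfied.
A prefix code with these lengths CAN exist.

Kraft sum = 0.953125. Satisfied.


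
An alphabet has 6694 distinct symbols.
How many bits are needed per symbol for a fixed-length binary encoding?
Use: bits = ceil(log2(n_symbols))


log2(6694) = 12.7087
Bracket: 2^12 = 4096 < 6694 <= 2^13 = 8192
So ceil(log2(6694)) = 13

bits = ceil(log2(6694)) = ceil(12.7087) = 13 bits
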